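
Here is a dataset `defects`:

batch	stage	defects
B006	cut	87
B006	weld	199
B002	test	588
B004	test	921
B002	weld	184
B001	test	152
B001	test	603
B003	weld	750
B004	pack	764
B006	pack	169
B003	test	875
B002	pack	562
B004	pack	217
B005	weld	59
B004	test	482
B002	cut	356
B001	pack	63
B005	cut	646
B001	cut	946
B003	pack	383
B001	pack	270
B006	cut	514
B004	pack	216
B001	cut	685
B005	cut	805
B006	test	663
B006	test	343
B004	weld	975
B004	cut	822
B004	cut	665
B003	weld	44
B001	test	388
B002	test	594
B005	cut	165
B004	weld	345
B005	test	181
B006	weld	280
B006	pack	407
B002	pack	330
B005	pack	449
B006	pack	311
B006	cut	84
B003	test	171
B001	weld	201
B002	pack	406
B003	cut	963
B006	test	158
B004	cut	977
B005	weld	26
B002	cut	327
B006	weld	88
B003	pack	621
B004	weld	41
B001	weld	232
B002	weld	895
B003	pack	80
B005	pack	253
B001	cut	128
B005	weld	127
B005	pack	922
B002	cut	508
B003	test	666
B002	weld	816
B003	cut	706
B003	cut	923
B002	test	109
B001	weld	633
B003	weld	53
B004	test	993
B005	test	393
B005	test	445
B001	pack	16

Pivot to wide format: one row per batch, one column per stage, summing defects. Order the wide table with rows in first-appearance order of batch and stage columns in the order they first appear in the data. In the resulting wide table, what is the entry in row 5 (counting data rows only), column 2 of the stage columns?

With rows in first-appearance order of batch, row 5 is batch=B003. stage columns in first-appearance order: cut, weld, test, pack; column 2 is weld.
Long rows with batch=B003, stage=weld: 750 + 44 + 53 = 847.

847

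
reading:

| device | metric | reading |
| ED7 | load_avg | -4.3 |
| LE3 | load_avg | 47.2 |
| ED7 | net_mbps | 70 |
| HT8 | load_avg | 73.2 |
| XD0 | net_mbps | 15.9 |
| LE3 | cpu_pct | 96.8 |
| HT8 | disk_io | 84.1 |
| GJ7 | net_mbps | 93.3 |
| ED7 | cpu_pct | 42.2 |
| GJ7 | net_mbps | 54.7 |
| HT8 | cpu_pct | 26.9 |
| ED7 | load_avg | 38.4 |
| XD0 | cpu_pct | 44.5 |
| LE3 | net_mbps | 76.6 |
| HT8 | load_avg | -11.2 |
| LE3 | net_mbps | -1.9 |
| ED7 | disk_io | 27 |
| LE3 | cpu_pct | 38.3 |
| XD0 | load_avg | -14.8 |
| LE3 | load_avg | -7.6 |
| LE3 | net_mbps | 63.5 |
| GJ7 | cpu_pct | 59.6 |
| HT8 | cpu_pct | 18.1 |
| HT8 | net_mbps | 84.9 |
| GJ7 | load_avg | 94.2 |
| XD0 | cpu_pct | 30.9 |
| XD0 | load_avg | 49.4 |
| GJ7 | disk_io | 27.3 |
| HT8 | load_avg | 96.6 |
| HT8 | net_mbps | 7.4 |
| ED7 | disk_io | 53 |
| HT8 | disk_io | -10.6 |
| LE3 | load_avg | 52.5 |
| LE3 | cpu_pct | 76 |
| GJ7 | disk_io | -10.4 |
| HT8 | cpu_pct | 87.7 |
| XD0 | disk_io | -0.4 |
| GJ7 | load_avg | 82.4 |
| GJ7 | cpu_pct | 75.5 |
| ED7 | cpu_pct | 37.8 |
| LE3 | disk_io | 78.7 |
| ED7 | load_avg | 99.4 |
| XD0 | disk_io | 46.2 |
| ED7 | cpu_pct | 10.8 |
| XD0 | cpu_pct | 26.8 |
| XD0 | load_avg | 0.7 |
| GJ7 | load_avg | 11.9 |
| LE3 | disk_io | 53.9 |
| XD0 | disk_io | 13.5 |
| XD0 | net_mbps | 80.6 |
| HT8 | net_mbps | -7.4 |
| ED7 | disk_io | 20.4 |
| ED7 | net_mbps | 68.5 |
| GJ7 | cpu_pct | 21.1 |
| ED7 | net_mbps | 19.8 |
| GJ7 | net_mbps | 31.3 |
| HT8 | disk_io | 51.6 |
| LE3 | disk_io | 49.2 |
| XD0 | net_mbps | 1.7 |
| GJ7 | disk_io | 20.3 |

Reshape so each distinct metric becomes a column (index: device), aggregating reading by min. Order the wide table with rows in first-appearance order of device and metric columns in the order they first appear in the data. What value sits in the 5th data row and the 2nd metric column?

31.3

With rows in first-appearance order of device, row 5 is device=GJ7. metric columns in first-appearance order: load_avg, net_mbps, cpu_pct, disk_io; column 2 is net_mbps.
Long rows with device=GJ7, metric=net_mbps: min(93.3, 54.7, 31.3) = 31.3.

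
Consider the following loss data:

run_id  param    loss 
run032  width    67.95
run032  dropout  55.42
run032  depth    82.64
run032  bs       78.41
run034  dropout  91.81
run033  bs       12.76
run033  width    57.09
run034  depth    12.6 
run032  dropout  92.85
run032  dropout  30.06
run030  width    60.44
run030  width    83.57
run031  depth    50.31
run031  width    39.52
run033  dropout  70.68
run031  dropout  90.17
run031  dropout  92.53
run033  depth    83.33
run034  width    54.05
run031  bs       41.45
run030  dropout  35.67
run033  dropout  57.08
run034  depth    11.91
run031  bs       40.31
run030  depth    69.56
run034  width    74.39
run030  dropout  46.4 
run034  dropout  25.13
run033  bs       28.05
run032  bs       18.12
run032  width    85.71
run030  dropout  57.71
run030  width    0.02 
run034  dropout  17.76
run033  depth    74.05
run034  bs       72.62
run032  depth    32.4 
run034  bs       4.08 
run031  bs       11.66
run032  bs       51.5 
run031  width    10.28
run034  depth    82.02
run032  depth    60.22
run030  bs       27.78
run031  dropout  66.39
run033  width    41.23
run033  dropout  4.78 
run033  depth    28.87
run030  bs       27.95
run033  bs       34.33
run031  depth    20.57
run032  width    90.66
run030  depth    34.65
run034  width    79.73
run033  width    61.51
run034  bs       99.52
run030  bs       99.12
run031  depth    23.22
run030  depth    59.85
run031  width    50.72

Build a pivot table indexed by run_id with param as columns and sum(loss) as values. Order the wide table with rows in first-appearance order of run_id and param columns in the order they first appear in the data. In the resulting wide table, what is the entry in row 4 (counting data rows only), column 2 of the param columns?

139.78

With rows in first-appearance order of run_id, row 4 is run_id=run030. param columns in first-appearance order: width, dropout, depth, bs; column 2 is dropout.
Long rows with run_id=run030, param=dropout: 35.67 + 46.4 + 57.71 = 139.78.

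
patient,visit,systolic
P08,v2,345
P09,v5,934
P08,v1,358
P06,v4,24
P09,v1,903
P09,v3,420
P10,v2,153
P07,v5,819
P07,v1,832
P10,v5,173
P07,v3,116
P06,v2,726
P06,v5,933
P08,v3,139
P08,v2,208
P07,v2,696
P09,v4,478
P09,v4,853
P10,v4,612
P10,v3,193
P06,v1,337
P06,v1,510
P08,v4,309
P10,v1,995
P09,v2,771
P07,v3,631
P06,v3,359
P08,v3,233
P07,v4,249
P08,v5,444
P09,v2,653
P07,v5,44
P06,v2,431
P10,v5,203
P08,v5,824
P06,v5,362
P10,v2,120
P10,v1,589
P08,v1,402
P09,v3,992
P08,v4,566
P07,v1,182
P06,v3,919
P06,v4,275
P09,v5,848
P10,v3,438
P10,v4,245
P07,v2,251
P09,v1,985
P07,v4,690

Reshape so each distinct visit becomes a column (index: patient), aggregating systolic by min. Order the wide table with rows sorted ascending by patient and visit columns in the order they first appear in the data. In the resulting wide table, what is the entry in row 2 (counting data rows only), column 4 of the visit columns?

249

With rows sorted ascending by patient, row 2 is patient=P07. visit columns in first-appearance order: v2, v5, v1, v4, v3; column 4 is v4.
Long rows with patient=P07, visit=v4: min(249, 690) = 249.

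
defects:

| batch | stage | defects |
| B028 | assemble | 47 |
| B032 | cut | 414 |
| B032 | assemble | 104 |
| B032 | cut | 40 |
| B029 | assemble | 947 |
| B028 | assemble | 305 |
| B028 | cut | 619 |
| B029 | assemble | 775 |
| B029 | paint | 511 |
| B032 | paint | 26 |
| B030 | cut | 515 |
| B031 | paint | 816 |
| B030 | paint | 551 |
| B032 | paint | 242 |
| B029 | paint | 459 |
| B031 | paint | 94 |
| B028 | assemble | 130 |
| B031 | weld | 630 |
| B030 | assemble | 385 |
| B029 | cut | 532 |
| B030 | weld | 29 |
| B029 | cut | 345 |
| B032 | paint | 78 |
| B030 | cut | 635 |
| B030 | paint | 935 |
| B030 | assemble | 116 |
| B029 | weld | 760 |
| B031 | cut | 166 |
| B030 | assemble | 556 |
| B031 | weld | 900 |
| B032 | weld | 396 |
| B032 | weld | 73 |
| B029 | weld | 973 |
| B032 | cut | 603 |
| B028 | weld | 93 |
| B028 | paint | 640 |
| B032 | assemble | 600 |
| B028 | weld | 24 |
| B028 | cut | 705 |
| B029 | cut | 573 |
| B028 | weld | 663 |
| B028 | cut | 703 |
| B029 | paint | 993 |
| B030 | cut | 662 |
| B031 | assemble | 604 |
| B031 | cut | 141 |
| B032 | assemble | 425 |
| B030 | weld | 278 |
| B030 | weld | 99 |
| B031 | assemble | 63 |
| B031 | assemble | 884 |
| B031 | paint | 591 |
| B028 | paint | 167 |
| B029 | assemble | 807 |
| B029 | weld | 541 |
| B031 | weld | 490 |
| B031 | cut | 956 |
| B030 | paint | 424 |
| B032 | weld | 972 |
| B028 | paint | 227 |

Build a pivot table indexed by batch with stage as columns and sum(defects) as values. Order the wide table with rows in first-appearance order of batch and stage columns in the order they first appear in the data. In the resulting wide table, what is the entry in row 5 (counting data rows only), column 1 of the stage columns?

1551

With rows in first-appearance order of batch, row 5 is batch=B031. stage columns in first-appearance order: assemble, cut, paint, weld; column 1 is assemble.
Long rows with batch=B031, stage=assemble: 604 + 63 + 884 = 1551.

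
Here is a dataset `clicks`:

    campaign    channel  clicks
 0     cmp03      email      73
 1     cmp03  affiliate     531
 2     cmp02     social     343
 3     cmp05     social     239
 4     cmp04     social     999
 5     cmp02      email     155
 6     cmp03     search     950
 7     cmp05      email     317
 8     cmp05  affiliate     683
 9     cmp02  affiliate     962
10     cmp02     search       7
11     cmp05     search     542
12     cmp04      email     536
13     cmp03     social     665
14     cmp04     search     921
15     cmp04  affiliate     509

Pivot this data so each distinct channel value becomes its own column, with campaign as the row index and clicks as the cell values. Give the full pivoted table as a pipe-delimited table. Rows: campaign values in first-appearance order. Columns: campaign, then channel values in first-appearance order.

| campaign | email | affiliate | social | search |
| cmp03 | 73 | 531 | 665 | 950 |
| cmp02 | 155 | 962 | 343 | 7 |
| cmp05 | 317 | 683 | 239 | 542 |
| cmp04 | 536 | 509 | 999 | 921 |

Columns: campaign plus the 4 distinct channel values (email, affiliate, social, search).
For example, row cmp03 column email takes clicks=73 from the long row (cmp03, email).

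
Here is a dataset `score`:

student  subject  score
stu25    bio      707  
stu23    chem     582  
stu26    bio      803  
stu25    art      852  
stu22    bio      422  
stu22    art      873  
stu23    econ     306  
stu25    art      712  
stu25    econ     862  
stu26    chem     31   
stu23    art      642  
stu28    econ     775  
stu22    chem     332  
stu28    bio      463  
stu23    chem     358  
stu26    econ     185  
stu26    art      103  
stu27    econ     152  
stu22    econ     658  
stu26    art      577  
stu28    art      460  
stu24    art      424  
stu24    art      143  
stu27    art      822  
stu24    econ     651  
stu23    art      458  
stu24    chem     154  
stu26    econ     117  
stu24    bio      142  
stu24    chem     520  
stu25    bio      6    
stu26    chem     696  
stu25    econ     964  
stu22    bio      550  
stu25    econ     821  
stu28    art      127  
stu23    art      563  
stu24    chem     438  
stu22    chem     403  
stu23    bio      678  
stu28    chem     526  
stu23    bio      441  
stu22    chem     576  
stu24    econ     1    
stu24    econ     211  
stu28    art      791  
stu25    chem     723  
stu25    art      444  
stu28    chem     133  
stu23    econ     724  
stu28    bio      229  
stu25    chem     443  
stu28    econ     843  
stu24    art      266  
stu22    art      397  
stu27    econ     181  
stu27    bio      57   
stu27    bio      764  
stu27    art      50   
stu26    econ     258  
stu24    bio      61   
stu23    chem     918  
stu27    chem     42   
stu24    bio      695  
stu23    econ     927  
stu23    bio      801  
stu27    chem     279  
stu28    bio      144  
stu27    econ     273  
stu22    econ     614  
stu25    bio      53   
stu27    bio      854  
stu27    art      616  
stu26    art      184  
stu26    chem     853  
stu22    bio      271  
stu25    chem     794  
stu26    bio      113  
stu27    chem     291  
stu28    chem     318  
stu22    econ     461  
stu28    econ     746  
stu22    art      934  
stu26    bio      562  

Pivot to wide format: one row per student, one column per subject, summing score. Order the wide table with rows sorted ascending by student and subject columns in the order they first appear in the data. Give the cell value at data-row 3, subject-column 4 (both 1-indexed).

With rows sorted ascending by student, row 3 is student=stu24. subject columns in first-appearance order: bio, chem, art, econ; column 4 is econ.
Long rows with student=stu24, subject=econ: 651 + 1 + 211 = 863.

863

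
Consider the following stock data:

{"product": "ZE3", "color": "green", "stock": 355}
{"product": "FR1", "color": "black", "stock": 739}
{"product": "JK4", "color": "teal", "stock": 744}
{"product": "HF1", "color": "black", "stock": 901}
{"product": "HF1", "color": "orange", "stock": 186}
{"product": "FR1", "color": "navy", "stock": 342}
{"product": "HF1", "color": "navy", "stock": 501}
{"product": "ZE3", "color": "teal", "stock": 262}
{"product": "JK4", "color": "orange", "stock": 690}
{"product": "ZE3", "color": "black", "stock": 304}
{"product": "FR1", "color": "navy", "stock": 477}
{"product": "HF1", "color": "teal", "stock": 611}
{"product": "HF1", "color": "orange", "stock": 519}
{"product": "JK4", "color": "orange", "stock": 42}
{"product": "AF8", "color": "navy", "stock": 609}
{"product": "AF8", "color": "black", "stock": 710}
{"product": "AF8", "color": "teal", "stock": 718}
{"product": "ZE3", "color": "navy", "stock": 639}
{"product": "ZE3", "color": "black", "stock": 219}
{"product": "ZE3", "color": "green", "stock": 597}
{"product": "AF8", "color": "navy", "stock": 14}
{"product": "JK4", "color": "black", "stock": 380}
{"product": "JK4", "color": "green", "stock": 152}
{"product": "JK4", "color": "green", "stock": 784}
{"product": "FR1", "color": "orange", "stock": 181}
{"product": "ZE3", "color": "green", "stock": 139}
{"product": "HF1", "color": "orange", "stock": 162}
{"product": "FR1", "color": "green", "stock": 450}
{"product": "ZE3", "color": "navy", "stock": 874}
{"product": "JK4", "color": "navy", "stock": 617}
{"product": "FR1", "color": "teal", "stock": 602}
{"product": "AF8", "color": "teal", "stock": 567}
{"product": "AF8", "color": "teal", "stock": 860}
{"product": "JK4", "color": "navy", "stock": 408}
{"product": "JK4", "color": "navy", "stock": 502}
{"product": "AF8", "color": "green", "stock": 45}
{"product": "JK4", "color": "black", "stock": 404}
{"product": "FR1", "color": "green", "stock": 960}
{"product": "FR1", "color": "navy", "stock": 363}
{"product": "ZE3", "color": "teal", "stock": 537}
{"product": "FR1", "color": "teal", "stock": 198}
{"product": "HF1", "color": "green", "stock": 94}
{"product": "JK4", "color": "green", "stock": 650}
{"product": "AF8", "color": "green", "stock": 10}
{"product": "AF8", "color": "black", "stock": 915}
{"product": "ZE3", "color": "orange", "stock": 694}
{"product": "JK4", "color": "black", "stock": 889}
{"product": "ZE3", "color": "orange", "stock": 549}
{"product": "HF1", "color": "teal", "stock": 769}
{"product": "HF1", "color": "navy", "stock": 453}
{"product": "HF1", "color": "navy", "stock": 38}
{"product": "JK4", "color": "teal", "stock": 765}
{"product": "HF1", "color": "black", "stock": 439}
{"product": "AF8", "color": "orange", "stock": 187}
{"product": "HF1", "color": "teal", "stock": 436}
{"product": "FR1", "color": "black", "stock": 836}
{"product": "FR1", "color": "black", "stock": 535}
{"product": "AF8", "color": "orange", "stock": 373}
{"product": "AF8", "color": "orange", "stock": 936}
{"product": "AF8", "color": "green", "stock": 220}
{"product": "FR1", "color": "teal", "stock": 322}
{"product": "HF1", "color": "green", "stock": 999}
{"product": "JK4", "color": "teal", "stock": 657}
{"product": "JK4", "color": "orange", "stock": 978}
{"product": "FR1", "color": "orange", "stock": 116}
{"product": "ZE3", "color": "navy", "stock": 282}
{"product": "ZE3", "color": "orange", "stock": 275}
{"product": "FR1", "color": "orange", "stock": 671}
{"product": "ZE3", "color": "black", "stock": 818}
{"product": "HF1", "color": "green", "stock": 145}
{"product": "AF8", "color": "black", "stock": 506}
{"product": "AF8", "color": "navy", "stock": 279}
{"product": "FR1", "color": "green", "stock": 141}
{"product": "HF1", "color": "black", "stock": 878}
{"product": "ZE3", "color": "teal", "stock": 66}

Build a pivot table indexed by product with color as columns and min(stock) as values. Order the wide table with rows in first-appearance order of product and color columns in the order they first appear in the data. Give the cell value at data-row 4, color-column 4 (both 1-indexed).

With rows in first-appearance order of product, row 4 is product=HF1. color columns in first-appearance order: green, black, teal, orange, navy; column 4 is orange.
Long rows with product=HF1, color=orange: min(186, 519, 162) = 162.

162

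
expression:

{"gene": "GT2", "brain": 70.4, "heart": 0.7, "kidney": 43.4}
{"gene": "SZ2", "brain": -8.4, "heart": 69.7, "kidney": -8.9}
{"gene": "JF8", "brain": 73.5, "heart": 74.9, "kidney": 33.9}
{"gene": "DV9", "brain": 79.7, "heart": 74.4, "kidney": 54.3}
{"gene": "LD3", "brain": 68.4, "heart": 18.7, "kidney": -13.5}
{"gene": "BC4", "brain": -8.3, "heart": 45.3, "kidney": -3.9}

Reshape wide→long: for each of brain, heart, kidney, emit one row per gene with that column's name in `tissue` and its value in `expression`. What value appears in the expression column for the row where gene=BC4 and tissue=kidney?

Unpivoting turns each (gene, wide-column) pair into one long row.
The wide cell at row BC4, column kidney holds -3.9, so the long row (BC4, kidney) has expression=-3.9.

-3.9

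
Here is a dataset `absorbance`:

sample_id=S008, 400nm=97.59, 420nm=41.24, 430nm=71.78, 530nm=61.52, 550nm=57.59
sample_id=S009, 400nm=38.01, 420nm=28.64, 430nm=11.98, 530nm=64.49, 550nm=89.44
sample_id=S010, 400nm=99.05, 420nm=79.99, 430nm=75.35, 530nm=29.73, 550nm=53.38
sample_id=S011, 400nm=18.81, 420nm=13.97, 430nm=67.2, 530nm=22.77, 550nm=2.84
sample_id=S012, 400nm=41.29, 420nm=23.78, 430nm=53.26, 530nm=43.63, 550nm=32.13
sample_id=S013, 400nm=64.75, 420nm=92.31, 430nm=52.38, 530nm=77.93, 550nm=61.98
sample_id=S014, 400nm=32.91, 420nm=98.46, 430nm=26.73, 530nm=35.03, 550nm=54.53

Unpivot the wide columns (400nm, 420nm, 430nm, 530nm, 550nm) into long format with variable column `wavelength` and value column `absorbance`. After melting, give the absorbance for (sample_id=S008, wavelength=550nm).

Unpivoting turns each (sample_id, wide-column) pair into one long row.
The wide cell at row S008, column 550nm holds 57.59, so the long row (S008, 550nm) has absorbance=57.59.

57.59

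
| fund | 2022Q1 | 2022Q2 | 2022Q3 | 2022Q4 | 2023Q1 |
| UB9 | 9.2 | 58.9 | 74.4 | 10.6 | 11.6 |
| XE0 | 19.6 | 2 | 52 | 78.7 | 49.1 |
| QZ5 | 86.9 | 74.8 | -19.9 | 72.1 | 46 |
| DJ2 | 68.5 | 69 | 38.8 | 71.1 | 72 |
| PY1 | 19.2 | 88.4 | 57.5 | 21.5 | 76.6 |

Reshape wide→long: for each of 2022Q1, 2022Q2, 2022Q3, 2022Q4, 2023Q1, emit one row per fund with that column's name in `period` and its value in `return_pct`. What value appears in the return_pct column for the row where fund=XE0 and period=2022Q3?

Unpivoting turns each (fund, wide-column) pair into one long row.
The wide cell at row XE0, column 2022Q3 holds 52, so the long row (XE0, 2022Q3) has return_pct=52.

52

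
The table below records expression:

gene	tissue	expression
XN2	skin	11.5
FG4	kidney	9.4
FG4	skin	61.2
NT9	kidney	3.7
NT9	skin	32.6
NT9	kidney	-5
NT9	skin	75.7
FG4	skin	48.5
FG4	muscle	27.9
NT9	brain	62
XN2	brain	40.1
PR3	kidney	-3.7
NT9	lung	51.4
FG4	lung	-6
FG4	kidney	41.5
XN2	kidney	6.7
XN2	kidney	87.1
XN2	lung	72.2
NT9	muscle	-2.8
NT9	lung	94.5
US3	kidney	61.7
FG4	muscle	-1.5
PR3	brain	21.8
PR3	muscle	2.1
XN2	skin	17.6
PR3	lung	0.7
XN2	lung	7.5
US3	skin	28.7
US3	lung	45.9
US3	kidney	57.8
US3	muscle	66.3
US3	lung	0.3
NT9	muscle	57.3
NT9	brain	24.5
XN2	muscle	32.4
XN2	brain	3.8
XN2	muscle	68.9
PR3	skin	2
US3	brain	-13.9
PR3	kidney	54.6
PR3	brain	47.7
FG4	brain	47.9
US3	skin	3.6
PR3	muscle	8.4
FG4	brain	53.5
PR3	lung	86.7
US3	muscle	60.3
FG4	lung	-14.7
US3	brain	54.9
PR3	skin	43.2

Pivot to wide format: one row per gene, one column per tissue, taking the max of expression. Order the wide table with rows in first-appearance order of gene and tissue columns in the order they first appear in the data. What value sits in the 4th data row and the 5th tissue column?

With rows in first-appearance order of gene, row 4 is gene=PR3. tissue columns in first-appearance order: skin, kidney, muscle, brain, lung; column 5 is lung.
Long rows with gene=PR3, tissue=lung: max(0.7, 86.7) = 86.7.

86.7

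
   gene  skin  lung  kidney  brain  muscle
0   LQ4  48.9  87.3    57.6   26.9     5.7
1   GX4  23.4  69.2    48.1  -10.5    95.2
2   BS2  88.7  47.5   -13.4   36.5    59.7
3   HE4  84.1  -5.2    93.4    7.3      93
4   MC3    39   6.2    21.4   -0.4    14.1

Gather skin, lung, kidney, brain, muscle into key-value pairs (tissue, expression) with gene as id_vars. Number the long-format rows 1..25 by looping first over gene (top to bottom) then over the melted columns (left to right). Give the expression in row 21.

25 rows total (5 × 5). Row 21: index ⌊(21-1)/5⌋ = 4 into gene → MC3; (21-1) mod 5 = 0 into the melted columns → skin.
So row 21 is (MC3, skin, 39); expression = 39.

39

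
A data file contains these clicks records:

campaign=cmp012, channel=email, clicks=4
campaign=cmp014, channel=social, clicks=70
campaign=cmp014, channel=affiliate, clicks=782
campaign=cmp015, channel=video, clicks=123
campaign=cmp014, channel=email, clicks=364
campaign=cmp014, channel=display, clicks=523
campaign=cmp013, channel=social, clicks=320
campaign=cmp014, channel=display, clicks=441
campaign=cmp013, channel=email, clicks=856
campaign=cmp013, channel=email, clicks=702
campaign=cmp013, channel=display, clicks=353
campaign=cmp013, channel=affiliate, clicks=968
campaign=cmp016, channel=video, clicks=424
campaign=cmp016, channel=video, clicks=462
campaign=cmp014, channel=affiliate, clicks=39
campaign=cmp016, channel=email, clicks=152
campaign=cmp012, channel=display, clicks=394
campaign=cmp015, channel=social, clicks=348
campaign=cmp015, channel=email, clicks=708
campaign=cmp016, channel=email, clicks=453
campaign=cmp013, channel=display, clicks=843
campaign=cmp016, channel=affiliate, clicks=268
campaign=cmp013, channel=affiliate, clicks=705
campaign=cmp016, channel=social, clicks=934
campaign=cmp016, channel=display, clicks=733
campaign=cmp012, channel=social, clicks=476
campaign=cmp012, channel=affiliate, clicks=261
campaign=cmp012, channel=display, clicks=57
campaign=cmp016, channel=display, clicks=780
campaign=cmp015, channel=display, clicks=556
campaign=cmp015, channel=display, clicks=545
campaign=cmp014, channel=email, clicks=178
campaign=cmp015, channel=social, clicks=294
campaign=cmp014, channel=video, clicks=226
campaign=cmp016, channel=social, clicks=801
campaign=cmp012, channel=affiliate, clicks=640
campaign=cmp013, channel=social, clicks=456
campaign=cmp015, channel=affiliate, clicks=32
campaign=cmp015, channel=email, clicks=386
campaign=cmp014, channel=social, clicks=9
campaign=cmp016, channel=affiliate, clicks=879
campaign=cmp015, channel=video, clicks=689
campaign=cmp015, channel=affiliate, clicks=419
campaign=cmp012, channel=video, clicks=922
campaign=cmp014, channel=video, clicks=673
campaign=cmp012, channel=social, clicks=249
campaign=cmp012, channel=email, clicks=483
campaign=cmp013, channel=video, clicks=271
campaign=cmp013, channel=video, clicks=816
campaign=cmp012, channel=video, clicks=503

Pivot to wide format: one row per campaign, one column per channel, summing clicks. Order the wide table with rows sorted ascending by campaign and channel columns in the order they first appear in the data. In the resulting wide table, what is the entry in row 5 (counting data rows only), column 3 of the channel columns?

With rows sorted ascending by campaign, row 5 is campaign=cmp016. channel columns in first-appearance order: email, social, affiliate, video, display; column 3 is affiliate.
Long rows with campaign=cmp016, channel=affiliate: 268 + 879 = 1147.

1147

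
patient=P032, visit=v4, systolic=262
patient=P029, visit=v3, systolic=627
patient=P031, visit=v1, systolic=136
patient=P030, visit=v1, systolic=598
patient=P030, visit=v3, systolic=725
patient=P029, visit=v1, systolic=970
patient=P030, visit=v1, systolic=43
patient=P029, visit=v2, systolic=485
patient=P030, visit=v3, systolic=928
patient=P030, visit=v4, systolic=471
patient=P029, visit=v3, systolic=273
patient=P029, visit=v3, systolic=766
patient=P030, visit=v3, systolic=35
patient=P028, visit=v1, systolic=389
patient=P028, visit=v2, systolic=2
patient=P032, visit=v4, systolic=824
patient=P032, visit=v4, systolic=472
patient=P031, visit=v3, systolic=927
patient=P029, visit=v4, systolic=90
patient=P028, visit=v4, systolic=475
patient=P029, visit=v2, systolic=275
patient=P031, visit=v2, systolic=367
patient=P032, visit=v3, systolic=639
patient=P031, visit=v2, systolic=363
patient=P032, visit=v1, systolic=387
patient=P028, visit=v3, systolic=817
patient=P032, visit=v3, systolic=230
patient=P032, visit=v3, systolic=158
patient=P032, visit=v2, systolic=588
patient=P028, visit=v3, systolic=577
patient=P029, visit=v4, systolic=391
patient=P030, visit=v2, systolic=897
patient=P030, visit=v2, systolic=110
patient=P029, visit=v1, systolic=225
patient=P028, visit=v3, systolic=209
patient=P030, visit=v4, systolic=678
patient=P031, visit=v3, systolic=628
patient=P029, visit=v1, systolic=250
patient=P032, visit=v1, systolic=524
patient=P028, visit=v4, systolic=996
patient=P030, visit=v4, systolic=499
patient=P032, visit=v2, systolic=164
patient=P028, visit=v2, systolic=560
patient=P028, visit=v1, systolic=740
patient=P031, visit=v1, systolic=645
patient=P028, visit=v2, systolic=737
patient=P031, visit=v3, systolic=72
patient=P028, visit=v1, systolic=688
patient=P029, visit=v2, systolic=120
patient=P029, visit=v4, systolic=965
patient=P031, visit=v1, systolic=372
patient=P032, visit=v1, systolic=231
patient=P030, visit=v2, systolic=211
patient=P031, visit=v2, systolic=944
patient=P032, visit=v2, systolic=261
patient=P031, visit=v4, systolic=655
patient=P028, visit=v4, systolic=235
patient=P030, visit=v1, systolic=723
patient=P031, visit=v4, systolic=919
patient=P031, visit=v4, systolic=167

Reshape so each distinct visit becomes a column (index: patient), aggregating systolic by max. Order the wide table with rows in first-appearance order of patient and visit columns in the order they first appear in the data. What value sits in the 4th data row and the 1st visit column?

678

With rows in first-appearance order of patient, row 4 is patient=P030. visit columns in first-appearance order: v4, v3, v1, v2; column 1 is v4.
Long rows with patient=P030, visit=v4: max(471, 678, 499) = 678.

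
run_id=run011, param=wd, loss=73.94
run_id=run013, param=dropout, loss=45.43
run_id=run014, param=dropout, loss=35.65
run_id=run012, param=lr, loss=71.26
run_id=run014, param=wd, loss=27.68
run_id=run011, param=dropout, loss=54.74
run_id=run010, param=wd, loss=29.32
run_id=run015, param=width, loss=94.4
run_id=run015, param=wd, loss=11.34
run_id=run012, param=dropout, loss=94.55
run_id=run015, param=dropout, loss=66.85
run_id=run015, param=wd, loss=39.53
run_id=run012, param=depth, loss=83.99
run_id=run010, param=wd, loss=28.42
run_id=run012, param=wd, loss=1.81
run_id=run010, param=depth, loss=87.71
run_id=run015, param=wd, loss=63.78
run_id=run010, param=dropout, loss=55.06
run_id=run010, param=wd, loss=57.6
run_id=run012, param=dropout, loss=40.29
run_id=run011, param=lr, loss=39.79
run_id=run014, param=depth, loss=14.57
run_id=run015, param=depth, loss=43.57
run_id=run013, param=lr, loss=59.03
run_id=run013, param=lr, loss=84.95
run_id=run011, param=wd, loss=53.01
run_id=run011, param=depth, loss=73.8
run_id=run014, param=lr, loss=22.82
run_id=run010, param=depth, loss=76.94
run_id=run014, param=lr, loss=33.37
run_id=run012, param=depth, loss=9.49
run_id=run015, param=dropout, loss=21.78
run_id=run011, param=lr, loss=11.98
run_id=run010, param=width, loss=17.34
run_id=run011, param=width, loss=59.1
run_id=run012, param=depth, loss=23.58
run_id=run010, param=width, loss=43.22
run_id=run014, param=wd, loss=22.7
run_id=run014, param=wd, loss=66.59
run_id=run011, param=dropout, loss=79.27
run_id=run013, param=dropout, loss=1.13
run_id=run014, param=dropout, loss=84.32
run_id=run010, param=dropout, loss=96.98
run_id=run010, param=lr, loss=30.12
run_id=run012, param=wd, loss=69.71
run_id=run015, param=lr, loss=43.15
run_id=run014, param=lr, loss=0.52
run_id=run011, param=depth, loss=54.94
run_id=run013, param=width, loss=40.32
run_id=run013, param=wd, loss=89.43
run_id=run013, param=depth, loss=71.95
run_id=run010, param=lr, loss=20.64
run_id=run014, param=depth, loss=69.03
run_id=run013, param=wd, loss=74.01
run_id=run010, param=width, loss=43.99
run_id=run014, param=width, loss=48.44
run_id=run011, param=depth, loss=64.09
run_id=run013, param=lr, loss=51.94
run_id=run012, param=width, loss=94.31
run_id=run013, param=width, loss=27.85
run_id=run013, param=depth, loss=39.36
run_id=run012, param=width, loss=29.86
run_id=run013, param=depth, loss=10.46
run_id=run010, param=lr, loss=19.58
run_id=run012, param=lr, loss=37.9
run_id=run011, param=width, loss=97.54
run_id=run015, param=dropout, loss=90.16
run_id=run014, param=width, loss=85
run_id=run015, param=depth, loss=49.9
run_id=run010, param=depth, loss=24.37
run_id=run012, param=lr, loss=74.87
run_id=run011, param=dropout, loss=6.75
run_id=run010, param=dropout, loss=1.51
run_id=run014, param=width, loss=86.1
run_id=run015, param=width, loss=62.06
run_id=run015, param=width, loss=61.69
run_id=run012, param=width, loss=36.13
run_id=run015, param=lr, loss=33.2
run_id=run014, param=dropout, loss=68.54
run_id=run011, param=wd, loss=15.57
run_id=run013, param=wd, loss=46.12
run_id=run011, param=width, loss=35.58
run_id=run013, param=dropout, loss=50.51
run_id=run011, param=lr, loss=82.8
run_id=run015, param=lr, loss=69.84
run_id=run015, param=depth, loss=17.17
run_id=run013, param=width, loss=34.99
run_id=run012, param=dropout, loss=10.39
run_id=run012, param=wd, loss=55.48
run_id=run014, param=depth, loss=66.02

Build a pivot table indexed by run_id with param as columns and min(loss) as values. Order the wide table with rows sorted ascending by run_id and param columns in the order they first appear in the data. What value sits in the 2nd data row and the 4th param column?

With rows sorted ascending by run_id, row 2 is run_id=run011. param columns in first-appearance order: wd, dropout, lr, width, depth; column 4 is width.
Long rows with run_id=run011, param=width: min(59.1, 97.54, 35.58) = 35.58.

35.58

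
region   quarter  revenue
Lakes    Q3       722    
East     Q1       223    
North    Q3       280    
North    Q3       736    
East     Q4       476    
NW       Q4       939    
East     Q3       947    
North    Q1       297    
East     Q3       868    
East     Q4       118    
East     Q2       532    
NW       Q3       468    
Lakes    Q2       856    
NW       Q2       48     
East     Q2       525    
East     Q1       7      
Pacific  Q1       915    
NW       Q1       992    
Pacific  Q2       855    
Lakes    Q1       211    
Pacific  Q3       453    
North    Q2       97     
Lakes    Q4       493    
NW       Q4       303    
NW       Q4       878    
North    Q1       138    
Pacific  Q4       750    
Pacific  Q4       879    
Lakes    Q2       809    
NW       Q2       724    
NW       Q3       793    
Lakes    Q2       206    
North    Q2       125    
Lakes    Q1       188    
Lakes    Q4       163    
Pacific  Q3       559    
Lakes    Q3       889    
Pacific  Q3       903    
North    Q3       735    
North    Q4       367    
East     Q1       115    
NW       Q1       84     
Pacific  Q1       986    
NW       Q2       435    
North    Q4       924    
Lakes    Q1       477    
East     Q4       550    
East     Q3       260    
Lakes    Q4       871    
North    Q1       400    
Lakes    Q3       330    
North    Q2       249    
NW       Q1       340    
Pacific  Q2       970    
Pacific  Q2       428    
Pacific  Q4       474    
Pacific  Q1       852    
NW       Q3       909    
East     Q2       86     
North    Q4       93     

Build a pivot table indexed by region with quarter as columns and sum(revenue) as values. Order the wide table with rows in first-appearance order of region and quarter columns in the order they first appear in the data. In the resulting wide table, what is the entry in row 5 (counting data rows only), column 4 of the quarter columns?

With rows in first-appearance order of region, row 5 is region=Pacific. quarter columns in first-appearance order: Q3, Q1, Q4, Q2; column 4 is Q2.
Long rows with region=Pacific, quarter=Q2: 855 + 970 + 428 = 2253.

2253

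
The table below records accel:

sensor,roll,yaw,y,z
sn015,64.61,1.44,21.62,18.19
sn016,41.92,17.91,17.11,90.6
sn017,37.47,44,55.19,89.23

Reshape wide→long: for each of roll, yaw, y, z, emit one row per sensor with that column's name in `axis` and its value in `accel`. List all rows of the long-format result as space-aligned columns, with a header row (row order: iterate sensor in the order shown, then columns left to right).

Each (sensor, column) pair becomes one row: 3 × 4 = 12 rows.
For example, (sn015, roll) → accel=64.61.

sensor  axis  accel
sn015   roll  64.61
sn015   yaw   1.44 
sn015   y     21.62
sn015   z     18.19
sn016   roll  41.92
sn016   yaw   17.91
sn016   y     17.11
sn016   z     90.6 
sn017   roll  37.47
sn017   yaw   44   
sn017   y     55.19
sn017   z     89.23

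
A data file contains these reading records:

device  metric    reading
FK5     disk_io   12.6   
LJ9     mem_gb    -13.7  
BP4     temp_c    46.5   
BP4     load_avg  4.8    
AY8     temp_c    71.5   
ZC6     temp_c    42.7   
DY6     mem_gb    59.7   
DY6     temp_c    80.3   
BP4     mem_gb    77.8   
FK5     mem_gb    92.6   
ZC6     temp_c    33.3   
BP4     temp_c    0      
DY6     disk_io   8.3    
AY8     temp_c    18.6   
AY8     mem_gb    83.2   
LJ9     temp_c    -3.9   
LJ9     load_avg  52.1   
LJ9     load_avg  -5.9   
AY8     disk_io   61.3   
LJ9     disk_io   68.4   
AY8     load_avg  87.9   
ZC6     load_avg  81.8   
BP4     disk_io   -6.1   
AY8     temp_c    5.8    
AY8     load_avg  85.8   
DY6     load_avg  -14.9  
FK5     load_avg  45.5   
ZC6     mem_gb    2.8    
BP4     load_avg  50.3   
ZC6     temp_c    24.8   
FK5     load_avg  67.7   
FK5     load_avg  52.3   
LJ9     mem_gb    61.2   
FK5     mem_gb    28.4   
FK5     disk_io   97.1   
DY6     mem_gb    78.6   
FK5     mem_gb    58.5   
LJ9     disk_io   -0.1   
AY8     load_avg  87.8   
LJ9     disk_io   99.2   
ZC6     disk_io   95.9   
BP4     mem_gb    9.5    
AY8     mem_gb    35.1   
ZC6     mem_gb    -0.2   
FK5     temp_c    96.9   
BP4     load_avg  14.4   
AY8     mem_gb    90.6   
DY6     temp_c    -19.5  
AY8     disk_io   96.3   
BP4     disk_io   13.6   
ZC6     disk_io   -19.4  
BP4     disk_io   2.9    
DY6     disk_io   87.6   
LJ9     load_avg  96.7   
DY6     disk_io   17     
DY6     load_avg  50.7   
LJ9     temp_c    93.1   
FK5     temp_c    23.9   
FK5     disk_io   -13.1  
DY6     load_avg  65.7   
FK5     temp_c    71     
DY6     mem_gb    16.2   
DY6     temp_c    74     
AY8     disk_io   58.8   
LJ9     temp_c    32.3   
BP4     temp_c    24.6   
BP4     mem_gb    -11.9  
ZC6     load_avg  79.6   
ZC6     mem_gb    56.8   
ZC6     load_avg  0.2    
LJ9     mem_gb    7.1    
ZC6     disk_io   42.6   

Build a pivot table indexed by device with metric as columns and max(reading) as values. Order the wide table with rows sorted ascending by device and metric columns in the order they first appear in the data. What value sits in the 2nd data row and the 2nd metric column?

77.8

With rows sorted ascending by device, row 2 is device=BP4. metric columns in first-appearance order: disk_io, mem_gb, temp_c, load_avg; column 2 is mem_gb.
Long rows with device=BP4, metric=mem_gb: max(77.8, 9.5, -11.9) = 77.8.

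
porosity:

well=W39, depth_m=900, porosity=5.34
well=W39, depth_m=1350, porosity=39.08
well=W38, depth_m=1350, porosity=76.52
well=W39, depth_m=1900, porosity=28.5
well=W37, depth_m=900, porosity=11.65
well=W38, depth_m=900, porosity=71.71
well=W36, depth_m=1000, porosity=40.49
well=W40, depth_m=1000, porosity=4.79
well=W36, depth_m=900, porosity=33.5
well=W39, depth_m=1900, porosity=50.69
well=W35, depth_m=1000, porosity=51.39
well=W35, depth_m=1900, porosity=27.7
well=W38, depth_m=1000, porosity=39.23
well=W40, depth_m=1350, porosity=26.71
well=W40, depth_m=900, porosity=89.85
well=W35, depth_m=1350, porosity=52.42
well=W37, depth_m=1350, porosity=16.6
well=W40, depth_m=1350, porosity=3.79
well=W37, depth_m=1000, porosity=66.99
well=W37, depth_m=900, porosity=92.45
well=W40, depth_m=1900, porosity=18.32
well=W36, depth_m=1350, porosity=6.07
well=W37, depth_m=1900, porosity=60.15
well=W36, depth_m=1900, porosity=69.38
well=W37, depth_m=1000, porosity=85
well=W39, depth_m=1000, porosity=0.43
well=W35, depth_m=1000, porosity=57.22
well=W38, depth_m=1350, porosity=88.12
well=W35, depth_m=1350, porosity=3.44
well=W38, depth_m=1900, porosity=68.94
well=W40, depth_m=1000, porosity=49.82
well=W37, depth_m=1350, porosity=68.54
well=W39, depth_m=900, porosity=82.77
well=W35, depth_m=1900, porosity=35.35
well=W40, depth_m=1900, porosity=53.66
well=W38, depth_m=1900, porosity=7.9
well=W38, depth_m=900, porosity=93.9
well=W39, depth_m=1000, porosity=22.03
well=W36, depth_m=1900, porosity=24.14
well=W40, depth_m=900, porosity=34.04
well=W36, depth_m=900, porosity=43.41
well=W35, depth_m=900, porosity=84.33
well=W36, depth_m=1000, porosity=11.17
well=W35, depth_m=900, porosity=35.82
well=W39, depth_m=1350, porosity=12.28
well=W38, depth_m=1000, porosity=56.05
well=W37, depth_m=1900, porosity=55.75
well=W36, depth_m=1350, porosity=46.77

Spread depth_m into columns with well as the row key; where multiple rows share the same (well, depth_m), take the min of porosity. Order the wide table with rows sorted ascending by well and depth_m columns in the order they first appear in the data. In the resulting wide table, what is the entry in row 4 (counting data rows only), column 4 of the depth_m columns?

With rows sorted ascending by well, row 4 is well=W38. depth_m columns in first-appearance order: 900, 1350, 1900, 1000; column 4 is 1000.
Long rows with well=W38, depth_m=1000: min(39.23, 56.05) = 39.23.

39.23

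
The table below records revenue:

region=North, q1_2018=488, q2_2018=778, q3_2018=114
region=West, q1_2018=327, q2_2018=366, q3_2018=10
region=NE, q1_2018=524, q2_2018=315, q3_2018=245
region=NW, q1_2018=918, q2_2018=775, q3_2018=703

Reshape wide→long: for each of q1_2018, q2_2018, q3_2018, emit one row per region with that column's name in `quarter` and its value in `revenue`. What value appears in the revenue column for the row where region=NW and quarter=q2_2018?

775

Unpivoting turns each (region, wide-column) pair into one long row.
The wide cell at row NW, column q2_2018 holds 775, so the long row (NW, q2_2018) has revenue=775.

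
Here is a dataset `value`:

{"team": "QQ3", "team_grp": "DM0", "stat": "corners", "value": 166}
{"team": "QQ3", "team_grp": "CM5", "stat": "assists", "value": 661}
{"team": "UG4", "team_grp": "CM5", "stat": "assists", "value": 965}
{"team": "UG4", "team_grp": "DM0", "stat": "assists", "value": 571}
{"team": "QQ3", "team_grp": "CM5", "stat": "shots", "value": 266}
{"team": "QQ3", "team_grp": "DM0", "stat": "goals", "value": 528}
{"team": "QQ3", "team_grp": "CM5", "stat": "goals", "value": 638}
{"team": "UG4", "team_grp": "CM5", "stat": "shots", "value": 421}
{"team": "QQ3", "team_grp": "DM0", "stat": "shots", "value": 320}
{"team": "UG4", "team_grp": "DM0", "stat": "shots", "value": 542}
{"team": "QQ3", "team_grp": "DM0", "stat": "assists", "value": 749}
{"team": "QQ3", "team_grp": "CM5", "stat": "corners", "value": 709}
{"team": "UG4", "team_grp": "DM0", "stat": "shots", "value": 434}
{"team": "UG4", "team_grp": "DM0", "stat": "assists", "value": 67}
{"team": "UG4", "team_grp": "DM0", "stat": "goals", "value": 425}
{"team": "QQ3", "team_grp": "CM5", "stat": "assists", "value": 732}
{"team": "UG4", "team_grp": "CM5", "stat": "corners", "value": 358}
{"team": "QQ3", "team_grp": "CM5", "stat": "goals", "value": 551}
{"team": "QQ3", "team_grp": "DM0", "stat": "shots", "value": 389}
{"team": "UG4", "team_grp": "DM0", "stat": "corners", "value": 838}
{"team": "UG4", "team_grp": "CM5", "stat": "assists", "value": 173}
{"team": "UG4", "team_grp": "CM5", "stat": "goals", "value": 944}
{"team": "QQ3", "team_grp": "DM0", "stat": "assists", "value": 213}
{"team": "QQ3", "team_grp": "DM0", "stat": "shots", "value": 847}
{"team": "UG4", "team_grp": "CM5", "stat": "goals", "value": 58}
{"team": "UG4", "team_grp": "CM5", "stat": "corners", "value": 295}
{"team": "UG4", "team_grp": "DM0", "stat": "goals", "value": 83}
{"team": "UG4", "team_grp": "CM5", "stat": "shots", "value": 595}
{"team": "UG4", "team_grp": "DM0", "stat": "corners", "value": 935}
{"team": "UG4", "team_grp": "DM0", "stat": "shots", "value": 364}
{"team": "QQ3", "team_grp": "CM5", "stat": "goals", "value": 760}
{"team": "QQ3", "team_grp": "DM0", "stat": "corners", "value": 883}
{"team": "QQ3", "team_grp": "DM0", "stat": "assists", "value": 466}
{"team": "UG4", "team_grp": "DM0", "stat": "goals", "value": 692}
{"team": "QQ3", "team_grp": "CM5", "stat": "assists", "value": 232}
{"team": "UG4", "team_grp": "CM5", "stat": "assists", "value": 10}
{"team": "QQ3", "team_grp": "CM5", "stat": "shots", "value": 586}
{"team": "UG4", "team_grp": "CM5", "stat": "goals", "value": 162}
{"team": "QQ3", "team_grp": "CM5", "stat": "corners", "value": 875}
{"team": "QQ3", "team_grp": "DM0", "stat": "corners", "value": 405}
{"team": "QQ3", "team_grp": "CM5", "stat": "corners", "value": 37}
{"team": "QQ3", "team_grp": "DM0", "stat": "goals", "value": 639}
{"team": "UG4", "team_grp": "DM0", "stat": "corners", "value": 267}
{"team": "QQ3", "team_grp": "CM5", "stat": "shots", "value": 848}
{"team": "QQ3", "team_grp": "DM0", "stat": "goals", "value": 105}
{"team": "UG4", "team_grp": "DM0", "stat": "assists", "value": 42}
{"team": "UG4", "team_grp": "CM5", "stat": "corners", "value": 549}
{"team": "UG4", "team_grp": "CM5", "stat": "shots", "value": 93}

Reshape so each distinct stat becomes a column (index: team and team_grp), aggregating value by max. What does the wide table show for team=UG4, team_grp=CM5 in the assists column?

965

Rows with team=UG4, team_grp=CM5 and stat=assists: value values are 965, 173, 10.
max(965, 173, 10) = 965.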